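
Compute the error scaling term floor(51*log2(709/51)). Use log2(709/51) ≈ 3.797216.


log2(n/k) = log2(709/51) ≈ 3.797216.
k*log2(n/k) ≈ 51*3.797216 = 193.658016.
floor(193.658016) = 193.

193


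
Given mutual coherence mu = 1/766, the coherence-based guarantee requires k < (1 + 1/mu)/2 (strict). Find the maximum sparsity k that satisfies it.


1/mu = 766.
1 + 1/mu = 767.
(1 + 1/mu)/2 = 383.5 is not an integer, so k_max = floor(383.5) = 383.

383


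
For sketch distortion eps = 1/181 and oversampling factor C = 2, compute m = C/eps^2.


1/eps = 181.
(1/eps)^2 = 32761.
m = 2*32761 = 65522.

65522


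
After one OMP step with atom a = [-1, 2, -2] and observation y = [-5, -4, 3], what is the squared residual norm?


a^T a = 9.
a^T y = -9.
coeff = -9/9 = -1.
||r||^2 = 41.

41


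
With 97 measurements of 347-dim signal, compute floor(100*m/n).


100*m/n = 100*97/347 ≈ 27.9539.
floor = 27.

27


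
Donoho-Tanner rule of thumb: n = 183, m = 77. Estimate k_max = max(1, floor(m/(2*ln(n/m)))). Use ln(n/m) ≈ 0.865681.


n/m = 183/77.
ln(n/m) ≈ 0.865681.
2*ln(n/m) ≈ 1.731362.
m/(2*ln(n/m)) ≈ 77/1.731362 ≈ 44.4737.
floor = 44.
k_max = max(1, 44) = 44.

44


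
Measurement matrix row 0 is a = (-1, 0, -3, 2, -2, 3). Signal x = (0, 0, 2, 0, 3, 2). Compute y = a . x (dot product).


Non-zero terms: ['-3*2', '-2*3', '3*2']
Products: [-6, -6, 6]
y = sum = -6.

-6


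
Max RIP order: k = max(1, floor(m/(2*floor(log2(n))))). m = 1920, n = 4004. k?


floor(log2(4004)) = 11.
2*11 = 22.
m/(2*floor(log2(n))) = 1920/22 ≈ 87.2727.
floor = 87.
k = max(1, 87) = 87.

87


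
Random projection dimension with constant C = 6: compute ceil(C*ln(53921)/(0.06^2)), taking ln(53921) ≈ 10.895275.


ln(53921) ≈ 10.895275.
eps^2 = 0.06^2 = 0.0036.
C*ln(N)/eps^2 ≈ 6*10.895275/0.0036 ≈ 18158.7917.
m = ceil(18158.7917) = 18159.

18159


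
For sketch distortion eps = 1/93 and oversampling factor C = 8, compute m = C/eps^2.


1/eps = 93.
(1/eps)^2 = 8649.
m = 8*8649 = 69192.

69192


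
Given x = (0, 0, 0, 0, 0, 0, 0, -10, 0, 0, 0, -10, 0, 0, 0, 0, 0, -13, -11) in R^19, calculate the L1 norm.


Non-zero entries: [(7, -10), (11, -10), (17, -13), (18, -11)]
Absolute values: [10, 10, 13, 11]
||x||_1 = sum = 44.

44


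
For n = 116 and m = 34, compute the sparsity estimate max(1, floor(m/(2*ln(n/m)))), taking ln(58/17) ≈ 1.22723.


n/m = 116/34 = 58/17.
ln(n/m) ≈ 1.22723.
2*ln(n/m) ≈ 2.45446.
m/(2*ln(n/m)) ≈ 34/2.45446 ≈ 13.8523.
floor = 13.
k_max = max(1, 13) = 13.

13


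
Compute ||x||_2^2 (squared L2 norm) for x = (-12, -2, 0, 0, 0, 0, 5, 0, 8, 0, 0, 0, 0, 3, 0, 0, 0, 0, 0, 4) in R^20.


Non-zero entries: [(0, -12), (1, -2), (6, 5), (8, 8), (13, 3), (19, 4)]
Squares: [144, 4, 25, 64, 9, 16]
||x||_2^2 = sum = 262.

262


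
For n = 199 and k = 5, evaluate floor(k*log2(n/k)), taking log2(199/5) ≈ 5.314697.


log2(n/k) = log2(199/5) ≈ 5.314697.
k*log2(n/k) ≈ 5*5.314697 = 26.573485.
floor(26.573485) = 26.

26


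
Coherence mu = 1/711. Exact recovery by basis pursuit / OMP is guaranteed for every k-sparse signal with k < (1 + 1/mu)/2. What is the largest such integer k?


1/mu = 711.
1 + 1/mu = 712.
(1 + 1/mu)/2 = 356 is an integer and the inequality is strict, so k_max = 356 - 1 = 355.

355


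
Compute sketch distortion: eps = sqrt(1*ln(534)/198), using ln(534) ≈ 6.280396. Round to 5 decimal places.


ln(534) ≈ 6.280396.
1*ln(N)/m ≈ 1*6.280396/198 ≈ 0.03171917.
eps = sqrt(0.03171917) ≈ 0.1780988 ≈ 0.17810.

0.17810


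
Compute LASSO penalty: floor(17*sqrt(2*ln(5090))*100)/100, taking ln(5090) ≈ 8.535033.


ln(5090) ≈ 8.535033.
2*ln(n) ≈ 17.070066.
sqrt(2*ln(n)) ≈ sqrt(17.070066) ≈ 4.131594.
lambda ≈ 17*4.131594 = 70.237098.
floor(lambda*100)/100 = 70.23.

70.23


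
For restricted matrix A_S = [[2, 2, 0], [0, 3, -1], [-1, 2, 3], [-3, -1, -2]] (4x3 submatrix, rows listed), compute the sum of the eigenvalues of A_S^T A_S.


Sum of eigenvalues of A_S^T A_S = trace(A_S^T A_S) = sum of squared column norms of A_S.
A_S^T A_S diagonal: [14, 18, 14].
trace = 14 + 18 + 14 = 46.

46


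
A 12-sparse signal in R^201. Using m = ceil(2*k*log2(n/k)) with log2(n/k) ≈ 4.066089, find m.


log2(n/k) = log2(201/12) ≈ 4.066089.
2*k*log2(n/k) ≈ 2*12*4.066089 = 97.586136.
m = ceil(97.586136) = 98.

98


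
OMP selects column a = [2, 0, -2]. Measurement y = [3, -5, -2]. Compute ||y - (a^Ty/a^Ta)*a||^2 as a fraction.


a^T a = 8.
a^T y = 10.
coeff = 10/8 = 5/4.
||r||^2 = 51/2.

51/2


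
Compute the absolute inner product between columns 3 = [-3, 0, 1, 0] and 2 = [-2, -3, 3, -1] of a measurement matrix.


Inner product: -3*-2 + 0*-3 + 1*3 + 0*-1
Products: [6, 0, 3, 0]
Sum = 9.
|dot| = 9.

9


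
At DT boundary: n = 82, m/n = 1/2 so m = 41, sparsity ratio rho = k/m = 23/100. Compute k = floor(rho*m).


m = 1/2*82 = 41.
rho = 23/100.
rho*m = 23/100*41 = 9.43.
k = floor(9.43) = 9.

9


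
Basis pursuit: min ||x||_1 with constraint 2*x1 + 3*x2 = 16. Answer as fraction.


Axis intercepts:
  x1 = 8, x2 = 0: L1 = 8
  x1 = 0, x2 = 16/3: L1 = 16/3
x* = (0, 16/3)
||x*||_1 = 16/3.

16/3


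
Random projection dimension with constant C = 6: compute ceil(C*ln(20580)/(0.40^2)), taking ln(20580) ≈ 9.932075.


ln(20580) ≈ 9.932075.
eps^2 = 0.40^2 = 0.16.
C*ln(N)/eps^2 ≈ 6*9.932075/0.16 ≈ 372.4528.
m = ceil(372.4528) = 373.

373


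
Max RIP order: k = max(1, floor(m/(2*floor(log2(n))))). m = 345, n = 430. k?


floor(log2(430)) = 8.
2*8 = 16.
m/(2*floor(log2(n))) = 345/16 ≈ 21.5625.
floor = 21.
k = max(1, 21) = 21.

21


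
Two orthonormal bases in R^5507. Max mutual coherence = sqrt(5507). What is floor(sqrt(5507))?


74^2 = 5476 <= 5507 < 5625 = 75^2, so 74 <= sqrt(5507) < 75.
floor(sqrt(5507)) = 74.

74


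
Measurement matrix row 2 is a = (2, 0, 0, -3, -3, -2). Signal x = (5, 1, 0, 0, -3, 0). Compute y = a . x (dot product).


Non-zero terms: ['2*5', '0*1', '-3*-3']
Products: [10, 0, 9]
y = sum = 19.

19


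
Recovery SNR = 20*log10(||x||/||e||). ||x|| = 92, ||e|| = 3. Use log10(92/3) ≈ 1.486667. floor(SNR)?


||x||/||e|| = 92/3.
log10(92/3) ≈ 1.486667.
20*log10(||x||/||e||) ≈ 20*1.486667 = 29.73334.
floor(29.73334) = 29.

29


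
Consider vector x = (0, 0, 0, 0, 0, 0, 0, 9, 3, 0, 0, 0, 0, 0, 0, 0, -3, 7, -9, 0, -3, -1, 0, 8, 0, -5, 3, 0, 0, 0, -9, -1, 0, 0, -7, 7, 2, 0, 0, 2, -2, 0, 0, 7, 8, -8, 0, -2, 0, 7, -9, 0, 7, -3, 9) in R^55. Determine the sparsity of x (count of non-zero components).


Non-zero positions: [7, 8, 16, 17, 18, 20, 21, 23, 25, 26, 30, 31, 34, 35, 36, 39, 40, 43, 44, 45, 47, 49, 50, 52, 53, 54].
Sparsity = 26.

26


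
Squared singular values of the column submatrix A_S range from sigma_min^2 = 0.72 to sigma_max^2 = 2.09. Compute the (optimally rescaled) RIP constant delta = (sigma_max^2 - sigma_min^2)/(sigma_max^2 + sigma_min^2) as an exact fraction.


lambda_max - lambda_min = 2.09 - 0.72 = 1.37.
lambda_max + lambda_min = 2.09 + 0.72 = 2.81.
delta = 1.37/2.81 = 137/281.

137/281


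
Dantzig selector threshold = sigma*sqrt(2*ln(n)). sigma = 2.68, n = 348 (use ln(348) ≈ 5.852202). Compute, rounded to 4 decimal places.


ln(348) ≈ 5.852202.
2*ln(n) ≈ 11.704404.
sqrt(2*ln(n)) ≈ sqrt(11.704404) ≈ 3.42117.
threshold ≈ 2.68*3.42117 = 9.1687356 ≈ 9.1687.

9.1687


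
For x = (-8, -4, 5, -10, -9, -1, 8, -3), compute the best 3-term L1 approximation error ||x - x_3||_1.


Sorted |x_i| descending: [10, 9, 8, 8, 5, 4, 3, 1]
Keep top 3: [10, 9, 8]
Tail entries: [8, 5, 4, 3, 1]
L1 error = sum of tail = 21.

21


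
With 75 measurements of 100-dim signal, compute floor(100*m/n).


100*m/n = 100*75/100 ≈ 75.0.
floor = 75.

75


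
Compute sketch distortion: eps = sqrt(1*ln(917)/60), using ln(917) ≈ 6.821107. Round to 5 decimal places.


ln(917) ≈ 6.821107.
1*ln(N)/m ≈ 1*6.821107/60 ≈ 0.11368512.
eps = sqrt(0.11368512) ≈ 0.3371722 ≈ 0.33717.

0.33717


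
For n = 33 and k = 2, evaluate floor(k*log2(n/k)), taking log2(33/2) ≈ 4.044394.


log2(n/k) = log2(33/2) ≈ 4.044394.
k*log2(n/k) ≈ 2*4.044394 = 8.088788.
floor(8.088788) = 8.

8


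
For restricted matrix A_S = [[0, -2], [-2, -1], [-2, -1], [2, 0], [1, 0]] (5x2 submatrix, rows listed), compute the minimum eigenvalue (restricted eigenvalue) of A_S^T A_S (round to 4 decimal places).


A_S^T A_S = [[13, 4], [4, 6]].
trace = 19.
det = 62.
disc = trace^2 - 4*det = 361 - 4*62 = 113.
sqrt(113) ≈ 10.630146.
lam_min = (19 - sqrt(113))/2 ≈ (19 - 10.630146)/2 = 4.184927 ≈ 4.1849.

4.1849


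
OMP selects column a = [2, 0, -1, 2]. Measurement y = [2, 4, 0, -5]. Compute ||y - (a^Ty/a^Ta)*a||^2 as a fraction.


a^T a = 9.
a^T y = -6.
coeff = -6/9 = -2/3.
||r||^2 = 41.

41


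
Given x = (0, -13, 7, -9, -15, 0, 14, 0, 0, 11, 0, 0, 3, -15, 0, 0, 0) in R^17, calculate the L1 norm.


Non-zero entries: [(1, -13), (2, 7), (3, -9), (4, -15), (6, 14), (9, 11), (12, 3), (13, -15)]
Absolute values: [13, 7, 9, 15, 14, 11, 3, 15]
||x||_1 = sum = 87.

87


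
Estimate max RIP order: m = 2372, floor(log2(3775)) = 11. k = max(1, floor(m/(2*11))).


floor(log2(3775)) = 11.
2*11 = 22.
m/(2*floor(log2(n))) = 2372/22 ≈ 107.8182.
floor = 107.
k = max(1, 107) = 107.

107


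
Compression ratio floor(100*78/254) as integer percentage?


100*m/n = 100*78/254 ≈ 30.7087.
floor = 30.

30


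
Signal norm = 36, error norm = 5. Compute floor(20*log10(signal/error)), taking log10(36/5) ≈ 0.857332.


||x||/||e|| = 36/5.
log10(36/5) ≈ 0.857332.
20*log10(||x||/||e||) ≈ 20*0.857332 = 17.14664.
floor(17.14664) = 17.

17


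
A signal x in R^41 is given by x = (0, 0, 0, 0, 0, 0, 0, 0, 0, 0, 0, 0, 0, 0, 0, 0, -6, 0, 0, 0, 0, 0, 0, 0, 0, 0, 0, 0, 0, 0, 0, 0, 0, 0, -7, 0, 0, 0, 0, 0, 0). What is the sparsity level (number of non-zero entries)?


Non-zero positions: [16, 34].
Sparsity = 2.

2


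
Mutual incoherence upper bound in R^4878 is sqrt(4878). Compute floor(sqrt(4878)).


69^2 = 4761 <= 4878 < 4900 = 70^2, so 69 <= sqrt(4878) < 70.
floor(sqrt(4878)) = 69.

69


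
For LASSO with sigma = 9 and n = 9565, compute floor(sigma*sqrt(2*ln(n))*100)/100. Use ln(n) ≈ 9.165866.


ln(9565) ≈ 9.165866.
2*ln(n) ≈ 18.331732.
sqrt(2*ln(n)) ≈ sqrt(18.331732) ≈ 4.281557.
lambda ≈ 9*4.281557 = 38.534013.
floor(lambda*100)/100 = 38.53.

38.53


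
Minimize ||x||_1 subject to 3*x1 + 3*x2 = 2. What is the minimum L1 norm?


Axis intercepts:
  x1 = 2/3, x2 = 0: L1 = 2/3
  x1 = 0, x2 = 2/3: L1 = 2/3
x* = (2/3, 0)
||x*||_1 = 2/3.

2/3


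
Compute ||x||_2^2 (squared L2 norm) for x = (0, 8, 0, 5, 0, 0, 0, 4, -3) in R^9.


Non-zero entries: [(1, 8), (3, 5), (7, 4), (8, -3)]
Squares: [64, 25, 16, 9]
||x||_2^2 = sum = 114.

114


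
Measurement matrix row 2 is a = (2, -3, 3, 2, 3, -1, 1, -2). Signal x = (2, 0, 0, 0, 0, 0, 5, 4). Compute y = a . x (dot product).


Non-zero terms: ['2*2', '1*5', '-2*4']
Products: [4, 5, -8]
y = sum = 1.

1


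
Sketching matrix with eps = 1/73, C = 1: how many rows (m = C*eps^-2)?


1/eps = 73.
(1/eps)^2 = 5329.
m = 1*5329 = 5329.

5329


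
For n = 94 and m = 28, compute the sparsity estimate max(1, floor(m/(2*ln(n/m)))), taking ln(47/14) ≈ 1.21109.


n/m = 94/28 = 47/14.
ln(n/m) ≈ 1.21109.
2*ln(n/m) ≈ 2.42218.
m/(2*ln(n/m)) ≈ 28/2.42218 ≈ 11.5598.
floor = 11.
k_max = max(1, 11) = 11.

11


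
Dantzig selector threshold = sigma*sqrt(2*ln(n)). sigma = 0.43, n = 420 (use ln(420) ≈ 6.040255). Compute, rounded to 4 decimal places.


ln(420) ≈ 6.040255.
2*ln(n) ≈ 12.08051.
sqrt(2*ln(n)) ≈ sqrt(12.08051) ≈ 3.475703.
threshold ≈ 0.43*3.475703 = 1.49455229 ≈ 1.4946.

1.4946


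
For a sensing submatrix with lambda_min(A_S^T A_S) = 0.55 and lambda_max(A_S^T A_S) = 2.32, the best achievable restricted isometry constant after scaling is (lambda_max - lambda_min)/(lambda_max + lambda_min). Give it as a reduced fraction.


lambda_max - lambda_min = 2.32 - 0.55 = 1.77.
lambda_max + lambda_min = 2.32 + 0.55 = 2.87.
delta = 1.77/2.87 = 177/287.

177/287


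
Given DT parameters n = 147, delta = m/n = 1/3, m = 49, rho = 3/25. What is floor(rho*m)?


m = 1/3*147 = 49.
rho = 3/25.
rho*m = 3/25*49 = 5.88.
k = floor(5.88) = 5.

5


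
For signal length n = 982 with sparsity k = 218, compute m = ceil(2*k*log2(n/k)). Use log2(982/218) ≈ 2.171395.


log2(n/k) = log2(982/218) ≈ 2.171395.
2*k*log2(n/k) ≈ 2*218*2.171395 = 946.72822.
m = ceil(946.72822) = 947.

947


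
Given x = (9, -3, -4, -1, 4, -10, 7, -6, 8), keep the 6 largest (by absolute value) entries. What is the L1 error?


Sorted |x_i| descending: [10, 9, 8, 7, 6, 4, 4, 3, 1]
Keep top 6: [10, 9, 8, 7, 6, 4]
Tail entries: [4, 3, 1]
L1 error = sum of tail = 8.

8


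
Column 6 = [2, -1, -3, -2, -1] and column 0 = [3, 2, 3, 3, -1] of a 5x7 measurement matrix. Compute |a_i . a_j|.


Inner product: 2*3 + -1*2 + -3*3 + -2*3 + -1*-1
Products: [6, -2, -9, -6, 1]
Sum = -10.
|dot| = 10.

10


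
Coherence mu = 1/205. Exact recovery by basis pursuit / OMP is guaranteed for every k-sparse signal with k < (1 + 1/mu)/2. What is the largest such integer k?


1/mu = 205.
1 + 1/mu = 206.
(1 + 1/mu)/2 = 103 is an integer and the inequality is strict, so k_max = 103 - 1 = 102.

102


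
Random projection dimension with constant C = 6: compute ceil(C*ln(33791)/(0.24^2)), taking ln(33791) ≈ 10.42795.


ln(33791) ≈ 10.42795.
eps^2 = 0.24^2 = 0.0576.
C*ln(N)/eps^2 ≈ 6*10.42795/0.0576 ≈ 1086.2448.
m = ceil(1086.2448) = 1087.

1087


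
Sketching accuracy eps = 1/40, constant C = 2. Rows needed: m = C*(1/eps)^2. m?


1/eps = 40.
(1/eps)^2 = 1600.
m = 2*1600 = 3200.

3200


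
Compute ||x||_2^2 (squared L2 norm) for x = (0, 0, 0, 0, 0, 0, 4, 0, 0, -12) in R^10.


Non-zero entries: [(6, 4), (9, -12)]
Squares: [16, 144]
||x||_2^2 = sum = 160.

160


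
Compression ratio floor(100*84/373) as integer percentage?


100*m/n = 100*84/373 ≈ 22.5201.
floor = 22.

22


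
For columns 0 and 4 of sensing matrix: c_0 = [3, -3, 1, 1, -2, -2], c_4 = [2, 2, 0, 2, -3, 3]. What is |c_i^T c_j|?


Inner product: 3*2 + -3*2 + 1*0 + 1*2 + -2*-3 + -2*3
Products: [6, -6, 0, 2, 6, -6]
Sum = 2.
|dot| = 2.

2


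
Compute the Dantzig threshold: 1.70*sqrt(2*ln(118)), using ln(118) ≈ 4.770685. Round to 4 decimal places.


ln(118) ≈ 4.770685.
2*ln(n) ≈ 9.54137.
sqrt(2*ln(n)) ≈ sqrt(9.54137) ≈ 3.088911.
threshold ≈ 1.70*3.088911 = 5.2511487 ≈ 5.2511.

5.2511


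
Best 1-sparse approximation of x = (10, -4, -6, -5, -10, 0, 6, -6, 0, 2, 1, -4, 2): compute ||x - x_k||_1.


Sorted |x_i| descending: [10, 10, 6, 6, 6, 5, 4, 4, 2, 2, 1, 0, 0]
Keep top 1: [10]
Tail entries: [10, 6, 6, 6, 5, 4, 4, 2, 2, 1, 0, 0]
L1 error = sum of tail = 46.

46


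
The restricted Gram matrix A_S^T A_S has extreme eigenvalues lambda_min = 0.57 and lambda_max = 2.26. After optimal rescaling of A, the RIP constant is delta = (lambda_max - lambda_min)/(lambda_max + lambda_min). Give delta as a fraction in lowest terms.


lambda_max - lambda_min = 2.26 - 0.57 = 1.69.
lambda_max + lambda_min = 2.26 + 0.57 = 2.83.
delta = 1.69/2.83 = 169/283.

169/283


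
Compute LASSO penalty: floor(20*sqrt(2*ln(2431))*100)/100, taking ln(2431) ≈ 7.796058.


ln(2431) ≈ 7.796058.
2*ln(n) ≈ 15.592116.
sqrt(2*ln(n)) ≈ sqrt(15.592116) ≈ 3.948685.
lambda ≈ 20*3.948685 = 78.9737.
floor(lambda*100)/100 = 78.97.

78.97


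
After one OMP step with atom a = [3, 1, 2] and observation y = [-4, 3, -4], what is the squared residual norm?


a^T a = 14.
a^T y = -17.
coeff = -17/14 = -17/14.
||r||^2 = 285/14.

285/14


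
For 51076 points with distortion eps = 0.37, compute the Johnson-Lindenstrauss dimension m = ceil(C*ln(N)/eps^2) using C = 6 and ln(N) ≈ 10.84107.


ln(51076) ≈ 10.84107.
eps^2 = 0.37^2 = 0.1369.
C*ln(N)/eps^2 ≈ 6*10.84107/0.1369 ≈ 475.1382.
m = ceil(475.1382) = 476.

476


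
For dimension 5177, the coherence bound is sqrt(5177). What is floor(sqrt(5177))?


71^2 = 5041 <= 5177 < 5184 = 72^2, so 71 <= sqrt(5177) < 72.
floor(sqrt(5177)) = 71.

71


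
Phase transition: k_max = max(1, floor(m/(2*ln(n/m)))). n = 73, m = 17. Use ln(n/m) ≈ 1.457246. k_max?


n/m = 73/17.
ln(n/m) ≈ 1.457246.
2*ln(n/m) ≈ 2.914492.
m/(2*ln(n/m)) ≈ 17/2.914492 ≈ 5.8329.
floor = 5.
k_max = max(1, 5) = 5.

5


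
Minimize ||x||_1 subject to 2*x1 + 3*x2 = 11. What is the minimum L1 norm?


Axis intercepts:
  x1 = 11/2, x2 = 0: L1 = 11/2
  x1 = 0, x2 = 11/3: L1 = 11/3
x* = (0, 11/3)
||x*||_1 = 11/3.

11/3


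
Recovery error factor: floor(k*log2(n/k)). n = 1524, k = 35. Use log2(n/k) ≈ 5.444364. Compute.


log2(n/k) = log2(1524/35) ≈ 5.444364.
k*log2(n/k) ≈ 35*5.444364 = 190.55274.
floor(190.55274) = 190.

190


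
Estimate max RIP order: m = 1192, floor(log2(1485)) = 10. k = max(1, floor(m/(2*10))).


floor(log2(1485)) = 10.
2*10 = 20.
m/(2*floor(log2(n))) = 1192/20 ≈ 59.6.
floor = 59.
k = max(1, 59) = 59.

59


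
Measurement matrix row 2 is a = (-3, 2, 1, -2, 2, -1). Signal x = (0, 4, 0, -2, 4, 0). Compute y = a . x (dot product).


Non-zero terms: ['2*4', '-2*-2', '2*4']
Products: [8, 4, 8]
y = sum = 20.

20


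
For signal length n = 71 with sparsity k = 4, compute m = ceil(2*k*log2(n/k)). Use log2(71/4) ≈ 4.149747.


log2(n/k) = log2(71/4) ≈ 4.149747.
2*k*log2(n/k) ≈ 2*4*4.149747 = 33.197976.
m = ceil(33.197976) = 34.

34


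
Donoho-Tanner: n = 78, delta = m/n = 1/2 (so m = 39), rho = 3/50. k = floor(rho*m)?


m = 1/2*78 = 39.
rho = 3/50.
rho*m = 3/50*39 = 2.34.
k = floor(2.34) = 2.

2


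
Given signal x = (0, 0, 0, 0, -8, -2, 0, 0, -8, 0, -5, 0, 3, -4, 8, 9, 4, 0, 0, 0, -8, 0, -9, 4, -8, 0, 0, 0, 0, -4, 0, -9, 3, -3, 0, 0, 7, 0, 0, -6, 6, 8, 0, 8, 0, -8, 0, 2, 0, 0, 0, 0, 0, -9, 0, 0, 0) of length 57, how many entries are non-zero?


Non-zero positions: [4, 5, 8, 10, 12, 13, 14, 15, 16, 20, 22, 23, 24, 29, 31, 32, 33, 36, 39, 40, 41, 43, 45, 47, 53].
Sparsity = 25.

25


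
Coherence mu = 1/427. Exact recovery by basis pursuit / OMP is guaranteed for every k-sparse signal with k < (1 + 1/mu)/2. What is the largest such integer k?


1/mu = 427.
1 + 1/mu = 428.
(1 + 1/mu)/2 = 214 is an integer and the inequality is strict, so k_max = 214 - 1 = 213.

213


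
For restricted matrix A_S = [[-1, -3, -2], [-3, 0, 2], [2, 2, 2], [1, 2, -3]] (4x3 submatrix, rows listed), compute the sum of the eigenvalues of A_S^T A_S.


Sum of eigenvalues of A_S^T A_S = trace(A_S^T A_S) = sum of squared column norms of A_S.
A_S^T A_S diagonal: [15, 17, 21].
trace = 15 + 17 + 21 = 53.

53


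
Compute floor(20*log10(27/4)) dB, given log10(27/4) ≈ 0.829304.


||x||/||e|| = 27/4.
log10(27/4) ≈ 0.829304.
20*log10(||x||/||e||) ≈ 20*0.829304 = 16.58608.
floor(16.58608) = 16.

16


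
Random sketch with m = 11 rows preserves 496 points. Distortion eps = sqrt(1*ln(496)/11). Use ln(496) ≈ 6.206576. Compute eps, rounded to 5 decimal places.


ln(496) ≈ 6.206576.
1*ln(N)/m ≈ 1*6.206576/11 ≈ 0.56423418.
eps = sqrt(0.56423418) ≈ 0.7511552 ≈ 0.75116.

0.75116


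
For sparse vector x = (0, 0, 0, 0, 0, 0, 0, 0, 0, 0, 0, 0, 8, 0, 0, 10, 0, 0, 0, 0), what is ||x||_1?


Non-zero entries: [(12, 8), (15, 10)]
Absolute values: [8, 10]
||x||_1 = sum = 18.

18


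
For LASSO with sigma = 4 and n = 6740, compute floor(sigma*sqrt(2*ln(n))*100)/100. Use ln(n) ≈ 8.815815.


ln(6740) ≈ 8.815815.
2*ln(n) ≈ 17.63163.
sqrt(2*ln(n)) ≈ sqrt(17.63163) ≈ 4.199003.
lambda ≈ 4*4.199003 = 16.796012.
floor(lambda*100)/100 = 16.79.

16.79


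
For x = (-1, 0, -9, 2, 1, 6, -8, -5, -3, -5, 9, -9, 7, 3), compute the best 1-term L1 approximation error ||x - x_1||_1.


Sorted |x_i| descending: [9, 9, 9, 8, 7, 6, 5, 5, 3, 3, 2, 1, 1, 0]
Keep top 1: [9]
Tail entries: [9, 9, 8, 7, 6, 5, 5, 3, 3, 2, 1, 1, 0]
L1 error = sum of tail = 59.

59


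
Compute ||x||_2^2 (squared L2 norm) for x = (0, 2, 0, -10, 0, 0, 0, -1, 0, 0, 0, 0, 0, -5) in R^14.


Non-zero entries: [(1, 2), (3, -10), (7, -1), (13, -5)]
Squares: [4, 100, 1, 25]
||x||_2^2 = sum = 130.

130


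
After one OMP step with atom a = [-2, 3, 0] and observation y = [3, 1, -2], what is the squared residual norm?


a^T a = 13.
a^T y = -3.
coeff = -3/13 = -3/13.
||r||^2 = 173/13.

173/13


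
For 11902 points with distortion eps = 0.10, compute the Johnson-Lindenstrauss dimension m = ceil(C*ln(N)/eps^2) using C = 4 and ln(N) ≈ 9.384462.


ln(11902) ≈ 9.384462.
eps^2 = 0.10^2 = 0.01.
C*ln(N)/eps^2 ≈ 4*9.384462/0.01 ≈ 3753.7848.
m = ceil(3753.7848) = 3754.

3754


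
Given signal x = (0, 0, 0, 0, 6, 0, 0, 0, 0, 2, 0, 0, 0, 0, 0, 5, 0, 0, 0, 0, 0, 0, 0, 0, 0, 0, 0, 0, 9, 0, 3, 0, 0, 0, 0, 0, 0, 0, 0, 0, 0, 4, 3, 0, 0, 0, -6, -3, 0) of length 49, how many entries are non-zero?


Non-zero positions: [4, 9, 15, 28, 30, 41, 42, 46, 47].
Sparsity = 9.

9


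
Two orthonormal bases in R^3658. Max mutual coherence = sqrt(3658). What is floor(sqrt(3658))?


60^2 = 3600 <= 3658 < 3721 = 61^2, so 60 <= sqrt(3658) < 61.
floor(sqrt(3658)) = 60.

60


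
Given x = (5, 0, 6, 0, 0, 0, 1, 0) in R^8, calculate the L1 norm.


Non-zero entries: [(0, 5), (2, 6), (6, 1)]
Absolute values: [5, 6, 1]
||x||_1 = sum = 12.

12


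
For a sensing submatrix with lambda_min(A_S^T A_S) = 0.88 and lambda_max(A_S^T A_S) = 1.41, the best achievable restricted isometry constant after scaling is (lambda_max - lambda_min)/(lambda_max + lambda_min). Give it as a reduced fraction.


lambda_max - lambda_min = 1.41 - 0.88 = 0.53.
lambda_max + lambda_min = 1.41 + 0.88 = 2.29.
delta = 0.53/2.29 = 53/229.

53/229


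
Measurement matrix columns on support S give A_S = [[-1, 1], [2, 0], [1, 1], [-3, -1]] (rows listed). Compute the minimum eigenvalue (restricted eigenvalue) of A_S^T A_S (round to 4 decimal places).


A_S^T A_S = [[15, 3], [3, 3]].
trace = 18.
det = 36.
disc = trace^2 - 4*det = 324 - 4*36 = 180.
sqrt(180) ≈ 13.416408.
lam_min = (18 - sqrt(180))/2 ≈ (18 - 13.416408)/2 = 2.291796 ≈ 2.2918.

2.2918


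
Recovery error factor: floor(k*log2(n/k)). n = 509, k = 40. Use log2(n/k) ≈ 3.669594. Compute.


log2(n/k) = log2(509/40) ≈ 3.669594.
k*log2(n/k) ≈ 40*3.669594 = 146.78376.
floor(146.78376) = 146.

146


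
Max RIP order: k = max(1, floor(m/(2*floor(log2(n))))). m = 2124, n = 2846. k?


floor(log2(2846)) = 11.
2*11 = 22.
m/(2*floor(log2(n))) = 2124/22 ≈ 96.5455.
floor = 96.
k = max(1, 96) = 96.

96


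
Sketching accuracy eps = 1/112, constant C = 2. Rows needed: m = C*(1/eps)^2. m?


1/eps = 112.
(1/eps)^2 = 12544.
m = 2*12544 = 25088.

25088


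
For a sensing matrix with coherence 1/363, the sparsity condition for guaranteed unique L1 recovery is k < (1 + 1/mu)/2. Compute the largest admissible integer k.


1/mu = 363.
1 + 1/mu = 364.
(1 + 1/mu)/2 = 182 is an integer and the inequality is strict, so k_max = 182 - 1 = 181.

181


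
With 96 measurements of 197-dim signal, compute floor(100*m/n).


100*m/n = 100*96/197 ≈ 48.731.
floor = 48.

48


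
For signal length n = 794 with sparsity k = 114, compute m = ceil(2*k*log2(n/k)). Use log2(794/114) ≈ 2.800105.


log2(n/k) = log2(794/114) ≈ 2.800105.
2*k*log2(n/k) ≈ 2*114*2.800105 = 638.42394.
m = ceil(638.42394) = 639.

639


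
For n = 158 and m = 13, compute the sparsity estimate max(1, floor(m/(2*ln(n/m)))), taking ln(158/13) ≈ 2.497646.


n/m = 158/13.
ln(n/m) ≈ 2.497646.
2*ln(n/m) ≈ 4.995292.
m/(2*ln(n/m)) ≈ 13/4.995292 ≈ 2.6025.
floor = 2.
k_max = max(1, 2) = 2.

2


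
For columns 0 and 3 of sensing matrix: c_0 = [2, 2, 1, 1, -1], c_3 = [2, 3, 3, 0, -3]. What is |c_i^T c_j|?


Inner product: 2*2 + 2*3 + 1*3 + 1*0 + -1*-3
Products: [4, 6, 3, 0, 3]
Sum = 16.
|dot| = 16.

16


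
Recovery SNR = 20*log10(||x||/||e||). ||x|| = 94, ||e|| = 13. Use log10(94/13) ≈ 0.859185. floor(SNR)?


||x||/||e|| = 94/13.
log10(94/13) ≈ 0.859185.
20*log10(||x||/||e||) ≈ 20*0.859185 = 17.1837.
floor(17.1837) = 17.

17


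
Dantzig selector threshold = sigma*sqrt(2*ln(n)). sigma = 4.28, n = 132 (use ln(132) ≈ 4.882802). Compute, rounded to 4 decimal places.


ln(132) ≈ 4.882802.
2*ln(n) ≈ 9.765604.
sqrt(2*ln(n)) ≈ sqrt(9.765604) ≈ 3.124997.
threshold ≈ 4.28*3.124997 = 13.37498716 ≈ 13.3750.

13.3750


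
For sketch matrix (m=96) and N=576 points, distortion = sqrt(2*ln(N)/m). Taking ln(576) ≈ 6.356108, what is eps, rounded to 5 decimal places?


ln(576) ≈ 6.356108.
2*ln(N)/m ≈ 2*6.356108/96 ≈ 0.13241892.
eps = sqrt(0.13241892) ≈ 0.3638941 ≈ 0.36389.

0.36389


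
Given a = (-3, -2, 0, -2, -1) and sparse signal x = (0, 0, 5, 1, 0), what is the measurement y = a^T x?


Non-zero terms: ['0*5', '-2*1']
Products: [0, -2]
y = sum = -2.

-2


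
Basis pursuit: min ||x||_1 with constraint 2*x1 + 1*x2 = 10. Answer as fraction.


Axis intercepts:
  x1 = 5, x2 = 0: L1 = 5
  x1 = 0, x2 = 10: L1 = 10
x* = (5, 0)
||x*||_1 = 5.

5


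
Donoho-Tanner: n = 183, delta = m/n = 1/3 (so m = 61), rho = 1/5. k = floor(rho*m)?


m = 1/3*183 = 61.
rho = 1/5.
rho*m = 1/5*61 = 12.2.
k = floor(12.2) = 12.

12


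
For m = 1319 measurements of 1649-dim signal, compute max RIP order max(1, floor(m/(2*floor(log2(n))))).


floor(log2(1649)) = 10.
2*10 = 20.
m/(2*floor(log2(n))) = 1319/20 ≈ 65.95.
floor = 65.
k = max(1, 65) = 65.

65


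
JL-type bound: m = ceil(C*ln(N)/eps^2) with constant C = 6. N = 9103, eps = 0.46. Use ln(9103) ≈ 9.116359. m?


ln(9103) ≈ 9.116359.
eps^2 = 0.46^2 = 0.2116.
C*ln(N)/eps^2 ≈ 6*9.116359/0.2116 ≈ 258.4979.
m = ceil(258.4979) = 259.

259


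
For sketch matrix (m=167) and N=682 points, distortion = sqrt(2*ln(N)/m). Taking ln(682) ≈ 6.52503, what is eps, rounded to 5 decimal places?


ln(682) ≈ 6.52503.
2*ln(N)/m ≈ 2*6.52503/167 ≈ 0.07814407.
eps = sqrt(0.07814407) ≈ 0.2795426 ≈ 0.27954.

0.27954


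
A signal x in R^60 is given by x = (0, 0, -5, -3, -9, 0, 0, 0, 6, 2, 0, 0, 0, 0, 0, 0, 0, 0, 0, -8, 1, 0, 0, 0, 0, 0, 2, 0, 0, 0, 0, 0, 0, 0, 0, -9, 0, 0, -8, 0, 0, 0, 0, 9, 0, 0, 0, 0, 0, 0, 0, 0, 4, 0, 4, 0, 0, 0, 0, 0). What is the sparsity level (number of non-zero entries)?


Non-zero positions: [2, 3, 4, 8, 9, 19, 20, 26, 35, 38, 43, 52, 54].
Sparsity = 13.

13


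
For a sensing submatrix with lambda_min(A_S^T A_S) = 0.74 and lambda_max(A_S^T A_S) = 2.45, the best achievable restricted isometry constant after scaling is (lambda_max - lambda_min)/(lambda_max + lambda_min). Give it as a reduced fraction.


lambda_max - lambda_min = 2.45 - 0.74 = 1.71.
lambda_max + lambda_min = 2.45 + 0.74 = 3.19.
delta = 1.71/3.19 = 171/319.

171/319


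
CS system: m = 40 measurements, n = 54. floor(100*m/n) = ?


100*m/n = 100*40/54 ≈ 74.0741.
floor = 74.

74


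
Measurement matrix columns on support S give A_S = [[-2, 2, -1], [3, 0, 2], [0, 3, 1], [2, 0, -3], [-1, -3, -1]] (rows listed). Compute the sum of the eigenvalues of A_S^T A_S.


Sum of eigenvalues of A_S^T A_S = trace(A_S^T A_S) = sum of squared column norms of A_S.
A_S^T A_S diagonal: [18, 22, 16].
trace = 18 + 22 + 16 = 56.

56


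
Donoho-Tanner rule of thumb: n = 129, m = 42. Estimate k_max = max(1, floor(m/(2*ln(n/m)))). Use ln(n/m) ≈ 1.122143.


n/m = 129/42 = 43/14.
ln(n/m) ≈ 1.122143.
2*ln(n/m) ≈ 2.244286.
m/(2*ln(n/m)) ≈ 42/2.244286 ≈ 18.7142.
floor = 18.
k_max = max(1, 18) = 18.

18


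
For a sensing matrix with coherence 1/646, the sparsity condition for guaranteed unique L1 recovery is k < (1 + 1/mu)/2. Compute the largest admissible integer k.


1/mu = 646.
1 + 1/mu = 647.
(1 + 1/mu)/2 = 323.5 is not an integer, so k_max = floor(323.5) = 323.

323


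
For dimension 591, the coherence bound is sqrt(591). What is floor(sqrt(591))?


24^2 = 576 <= 591 < 625 = 25^2, so 24 <= sqrt(591) < 25.
floor(sqrt(591)) = 24.

24


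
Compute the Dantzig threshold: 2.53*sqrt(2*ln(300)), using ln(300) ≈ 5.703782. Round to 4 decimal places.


ln(300) ≈ 5.703782.
2*ln(n) ≈ 11.407564.
sqrt(2*ln(n)) ≈ sqrt(11.407564) ≈ 3.377509.
threshold ≈ 2.53*3.377509 = 8.54509777 ≈ 8.5451.

8.5451


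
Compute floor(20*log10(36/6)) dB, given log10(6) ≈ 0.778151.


||x||/||e|| = 36/6 = 6.
log10(6) ≈ 0.778151.
20*log10(||x||/||e||) ≈ 20*0.778151 = 15.56302.
floor(15.56302) = 15.

15


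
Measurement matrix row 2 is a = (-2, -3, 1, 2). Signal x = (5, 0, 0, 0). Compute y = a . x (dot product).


Non-zero terms: ['-2*5']
Products: [-10]
y = sum = -10.

-10


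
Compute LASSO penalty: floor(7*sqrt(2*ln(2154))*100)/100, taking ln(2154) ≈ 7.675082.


ln(2154) ≈ 7.675082.
2*ln(n) ≈ 15.350164.
sqrt(2*ln(n)) ≈ sqrt(15.350164) ≈ 3.917929.
lambda ≈ 7*3.917929 = 27.425503.
floor(lambda*100)/100 = 27.42.

27.42


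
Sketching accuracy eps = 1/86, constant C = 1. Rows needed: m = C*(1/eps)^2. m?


1/eps = 86.
(1/eps)^2 = 7396.
m = 1*7396 = 7396.

7396


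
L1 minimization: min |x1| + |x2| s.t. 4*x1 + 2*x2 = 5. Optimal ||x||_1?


Axis intercepts:
  x1 = 5/4, x2 = 0: L1 = 5/4
  x1 = 0, x2 = 5/2: L1 = 5/2
x* = (5/4, 0)
||x*||_1 = 5/4.

5/4


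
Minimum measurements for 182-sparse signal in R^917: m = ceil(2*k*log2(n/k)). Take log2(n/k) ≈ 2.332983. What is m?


log2(n/k) = log2(917/182) ≈ 2.332983.
2*k*log2(n/k) ≈ 2*182*2.332983 = 849.205812.
m = ceil(849.205812) = 850.

850


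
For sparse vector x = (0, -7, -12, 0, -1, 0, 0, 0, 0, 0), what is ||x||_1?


Non-zero entries: [(1, -7), (2, -12), (4, -1)]
Absolute values: [7, 12, 1]
||x||_1 = sum = 20.

20


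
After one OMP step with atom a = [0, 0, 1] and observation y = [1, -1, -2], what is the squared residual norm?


a^T a = 1.
a^T y = -2.
coeff = -2/1 = -2.
||r||^2 = 2.

2


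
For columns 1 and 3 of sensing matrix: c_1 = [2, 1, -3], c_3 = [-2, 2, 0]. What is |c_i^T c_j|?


Inner product: 2*-2 + 1*2 + -3*0
Products: [-4, 2, 0]
Sum = -2.
|dot| = 2.

2


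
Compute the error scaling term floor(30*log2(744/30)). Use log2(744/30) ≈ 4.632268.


log2(n/k) = log2(744/30) ≈ 4.632268.
k*log2(n/k) ≈ 30*4.632268 = 138.96804.
floor(138.96804) = 138.

138


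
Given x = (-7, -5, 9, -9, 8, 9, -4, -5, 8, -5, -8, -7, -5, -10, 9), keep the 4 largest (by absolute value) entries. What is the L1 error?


Sorted |x_i| descending: [10, 9, 9, 9, 9, 8, 8, 8, 7, 7, 5, 5, 5, 5, 4]
Keep top 4: [10, 9, 9, 9]
Tail entries: [9, 8, 8, 8, 7, 7, 5, 5, 5, 5, 4]
L1 error = sum of tail = 71.

71


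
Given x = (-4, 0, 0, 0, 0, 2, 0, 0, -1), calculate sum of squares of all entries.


Non-zero entries: [(0, -4), (5, 2), (8, -1)]
Squares: [16, 4, 1]
||x||_2^2 = sum = 21.

21


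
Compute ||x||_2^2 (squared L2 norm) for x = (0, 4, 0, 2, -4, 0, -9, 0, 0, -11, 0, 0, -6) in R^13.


Non-zero entries: [(1, 4), (3, 2), (4, -4), (6, -9), (9, -11), (12, -6)]
Squares: [16, 4, 16, 81, 121, 36]
||x||_2^2 = sum = 274.

274


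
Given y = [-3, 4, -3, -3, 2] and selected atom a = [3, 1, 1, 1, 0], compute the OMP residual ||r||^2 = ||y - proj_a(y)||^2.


a^T a = 12.
a^T y = -11.
coeff = -11/12 = -11/12.
||r||^2 = 443/12.

443/12


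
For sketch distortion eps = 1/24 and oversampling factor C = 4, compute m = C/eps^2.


1/eps = 24.
(1/eps)^2 = 576.
m = 4*576 = 2304.

2304


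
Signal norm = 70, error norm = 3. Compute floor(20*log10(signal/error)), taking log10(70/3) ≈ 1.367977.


||x||/||e|| = 70/3.
log10(70/3) ≈ 1.367977.
20*log10(||x||/||e||) ≈ 20*1.367977 = 27.35954.
floor(27.35954) = 27.

27


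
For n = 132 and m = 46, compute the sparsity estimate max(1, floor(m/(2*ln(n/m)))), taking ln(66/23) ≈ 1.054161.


n/m = 132/46 = 66/23.
ln(n/m) ≈ 1.054161.
2*ln(n/m) ≈ 2.108322.
m/(2*ln(n/m)) ≈ 46/2.108322 ≈ 21.8183.
floor = 21.
k_max = max(1, 21) = 21.

21


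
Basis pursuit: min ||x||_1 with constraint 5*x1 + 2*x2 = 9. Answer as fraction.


Axis intercepts:
  x1 = 9/5, x2 = 0: L1 = 9/5
  x1 = 0, x2 = 9/2: L1 = 9/2
x* = (9/5, 0)
||x*||_1 = 9/5.

9/5


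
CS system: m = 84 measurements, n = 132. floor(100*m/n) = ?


100*m/n = 100*84/132 ≈ 63.6364.
floor = 63.

63


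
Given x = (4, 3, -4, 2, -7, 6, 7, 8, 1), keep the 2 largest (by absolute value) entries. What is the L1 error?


Sorted |x_i| descending: [8, 7, 7, 6, 4, 4, 3, 2, 1]
Keep top 2: [8, 7]
Tail entries: [7, 6, 4, 4, 3, 2, 1]
L1 error = sum of tail = 27.

27


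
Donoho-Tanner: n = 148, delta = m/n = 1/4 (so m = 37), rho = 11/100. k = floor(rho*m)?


m = 1/4*148 = 37.
rho = 11/100.
rho*m = 11/100*37 = 4.07.
k = floor(4.07) = 4.

4


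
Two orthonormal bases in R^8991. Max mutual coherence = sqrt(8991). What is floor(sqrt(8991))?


94^2 = 8836 <= 8991 < 9025 = 95^2, so 94 <= sqrt(8991) < 95.
floor(sqrt(8991)) = 94.

94


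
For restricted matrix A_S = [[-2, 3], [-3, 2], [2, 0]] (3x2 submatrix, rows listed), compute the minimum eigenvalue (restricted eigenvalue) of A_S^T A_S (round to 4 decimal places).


A_S^T A_S = [[17, -12], [-12, 13]].
trace = 30.
det = 77.
disc = trace^2 - 4*det = 900 - 4*77 = 592.
sqrt(592) ≈ 24.331050.
lam_min = (30 - sqrt(592))/2 ≈ (30 - 24.331050)/2 = 2.834475 ≈ 2.8345.

2.8345


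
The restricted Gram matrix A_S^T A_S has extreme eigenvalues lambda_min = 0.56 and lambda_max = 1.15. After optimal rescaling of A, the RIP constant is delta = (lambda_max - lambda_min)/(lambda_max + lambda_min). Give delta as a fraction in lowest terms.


lambda_max - lambda_min = 1.15 - 0.56 = 0.59.
lambda_max + lambda_min = 1.15 + 0.56 = 1.71.
delta = 0.59/1.71 = 59/171.

59/171


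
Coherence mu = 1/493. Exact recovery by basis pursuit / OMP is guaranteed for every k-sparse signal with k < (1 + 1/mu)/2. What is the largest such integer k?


1/mu = 493.
1 + 1/mu = 494.
(1 + 1/mu)/2 = 247 is an integer and the inequality is strict, so k_max = 247 - 1 = 246.

246


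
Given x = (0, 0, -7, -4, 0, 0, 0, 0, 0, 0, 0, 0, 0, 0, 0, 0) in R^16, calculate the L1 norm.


Non-zero entries: [(2, -7), (3, -4)]
Absolute values: [7, 4]
||x||_1 = sum = 11.

11


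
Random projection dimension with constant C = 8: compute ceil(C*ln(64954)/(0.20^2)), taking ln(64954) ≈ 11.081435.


ln(64954) ≈ 11.081435.
eps^2 = 0.20^2 = 0.04.
C*ln(N)/eps^2 ≈ 8*11.081435/0.04 ≈ 2216.287.
m = ceil(2216.287) = 2217.

2217


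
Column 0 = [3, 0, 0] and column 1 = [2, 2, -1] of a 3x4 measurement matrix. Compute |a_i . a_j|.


Inner product: 3*2 + 0*2 + 0*-1
Products: [6, 0, 0]
Sum = 6.
|dot| = 6.

6


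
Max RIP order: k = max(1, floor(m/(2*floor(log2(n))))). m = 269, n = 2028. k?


floor(log2(2028)) = 10.
2*10 = 20.
m/(2*floor(log2(n))) = 269/20 ≈ 13.45.
floor = 13.
k = max(1, 13) = 13.

13


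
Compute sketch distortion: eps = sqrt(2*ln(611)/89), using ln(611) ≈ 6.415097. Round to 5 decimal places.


ln(611) ≈ 6.415097.
2*ln(N)/m ≈ 2*6.415097/89 ≈ 0.14415948.
eps = sqrt(0.14415948) ≈ 0.3796834 ≈ 0.37968.

0.37968


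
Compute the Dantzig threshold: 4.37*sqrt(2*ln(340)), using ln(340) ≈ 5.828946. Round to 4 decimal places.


ln(340) ≈ 5.828946.
2*ln(n) ≈ 11.657892.
sqrt(2*ln(n)) ≈ sqrt(11.657892) ≈ 3.414366.
threshold ≈ 4.37*3.414366 = 14.92077942 ≈ 14.9208.

14.9208


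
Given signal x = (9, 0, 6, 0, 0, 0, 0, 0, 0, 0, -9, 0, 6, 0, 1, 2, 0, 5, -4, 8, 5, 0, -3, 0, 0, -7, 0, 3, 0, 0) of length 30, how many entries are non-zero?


Non-zero positions: [0, 2, 10, 12, 14, 15, 17, 18, 19, 20, 22, 25, 27].
Sparsity = 13.

13


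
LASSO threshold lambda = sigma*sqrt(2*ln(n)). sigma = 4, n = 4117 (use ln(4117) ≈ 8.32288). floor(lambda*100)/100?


ln(4117) ≈ 8.32288.
2*ln(n) ≈ 16.64576.
sqrt(2*ln(n)) ≈ sqrt(16.64576) ≈ 4.079922.
lambda ≈ 4*4.079922 = 16.319688.
floor(lambda*100)/100 = 16.31.

16.31


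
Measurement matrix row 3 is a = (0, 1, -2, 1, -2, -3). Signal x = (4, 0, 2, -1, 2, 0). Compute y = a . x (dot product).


Non-zero terms: ['0*4', '-2*2', '1*-1', '-2*2']
Products: [0, -4, -1, -4]
y = sum = -9.

-9


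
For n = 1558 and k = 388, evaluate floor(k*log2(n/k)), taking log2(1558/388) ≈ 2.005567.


log2(n/k) = log2(1558/388) ≈ 2.005567.
k*log2(n/k) ≈ 388*2.005567 = 778.159996.
floor(778.159996) = 778.

778


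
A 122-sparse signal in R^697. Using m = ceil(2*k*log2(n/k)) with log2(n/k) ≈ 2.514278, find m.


log2(n/k) = log2(697/122) ≈ 2.514278.
2*k*log2(n/k) ≈ 2*122*2.514278 = 613.483832.
m = ceil(613.483832) = 614.

614


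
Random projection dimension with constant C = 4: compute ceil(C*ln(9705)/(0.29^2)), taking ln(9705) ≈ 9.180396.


ln(9705) ≈ 9.180396.
eps^2 = 0.29^2 = 0.0841.
C*ln(N)/eps^2 ≈ 4*9.180396/0.0841 ≈ 436.6419.
m = ceil(436.6419) = 437.

437


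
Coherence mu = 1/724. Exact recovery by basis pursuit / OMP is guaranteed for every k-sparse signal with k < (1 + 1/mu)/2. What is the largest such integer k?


1/mu = 724.
1 + 1/mu = 725.
(1 + 1/mu)/2 = 362.5 is not an integer, so k_max = floor(362.5) = 362.

362


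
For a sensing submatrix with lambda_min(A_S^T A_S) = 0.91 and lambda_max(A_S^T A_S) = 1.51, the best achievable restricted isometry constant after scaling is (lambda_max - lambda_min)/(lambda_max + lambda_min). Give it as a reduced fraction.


lambda_max - lambda_min = 1.51 - 0.91 = 0.60.
lambda_max + lambda_min = 1.51 + 0.91 = 2.42.
delta = 0.60/2.42 = 60/242 = 30/121.

30/121


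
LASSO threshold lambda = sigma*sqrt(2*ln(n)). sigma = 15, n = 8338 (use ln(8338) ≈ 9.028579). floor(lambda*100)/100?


ln(8338) ≈ 9.028579.
2*ln(n) ≈ 18.057158.
sqrt(2*ln(n)) ≈ sqrt(18.057158) ≈ 4.249371.
lambda ≈ 15*4.249371 = 63.740565.
floor(lambda*100)/100 = 63.74.

63.74


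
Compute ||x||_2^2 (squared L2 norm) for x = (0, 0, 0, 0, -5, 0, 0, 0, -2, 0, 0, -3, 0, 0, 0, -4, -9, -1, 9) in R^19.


Non-zero entries: [(4, -5), (8, -2), (11, -3), (15, -4), (16, -9), (17, -1), (18, 9)]
Squares: [25, 4, 9, 16, 81, 1, 81]
||x||_2^2 = sum = 217.

217


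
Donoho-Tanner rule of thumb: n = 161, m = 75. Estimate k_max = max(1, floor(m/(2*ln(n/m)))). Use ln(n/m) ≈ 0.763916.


n/m = 161/75.
ln(n/m) ≈ 0.763916.
2*ln(n/m) ≈ 1.527832.
m/(2*ln(n/m)) ≈ 75/1.527832 ≈ 49.0892.
floor = 49.
k_max = max(1, 49) = 49.

49


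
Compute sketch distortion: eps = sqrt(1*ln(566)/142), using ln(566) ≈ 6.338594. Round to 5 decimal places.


ln(566) ≈ 6.338594.
1*ln(N)/m ≈ 1*6.338594/142 ≈ 0.04463799.
eps = sqrt(0.04463799) ≈ 0.211277 ≈ 0.21128.

0.21128


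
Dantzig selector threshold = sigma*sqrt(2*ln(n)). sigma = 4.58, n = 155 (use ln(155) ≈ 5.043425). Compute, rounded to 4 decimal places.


ln(155) ≈ 5.043425.
2*ln(n) ≈ 10.08685.
sqrt(2*ln(n)) ≈ sqrt(10.08685) ≈ 3.17598.
threshold ≈ 4.58*3.17598 = 14.5459884 ≈ 14.5460.

14.5460


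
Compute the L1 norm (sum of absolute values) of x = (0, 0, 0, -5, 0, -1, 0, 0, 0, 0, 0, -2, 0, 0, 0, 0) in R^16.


Non-zero entries: [(3, -5), (5, -1), (11, -2)]
Absolute values: [5, 1, 2]
||x||_1 = sum = 8.

8


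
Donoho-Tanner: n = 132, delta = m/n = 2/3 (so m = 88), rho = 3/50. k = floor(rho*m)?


m = 2/3*132 = 88.
rho = 3/50.
rho*m = 3/50*88 = 5.28.
k = floor(5.28) = 5.

5


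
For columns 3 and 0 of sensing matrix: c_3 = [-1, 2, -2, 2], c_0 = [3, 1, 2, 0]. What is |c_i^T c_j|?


Inner product: -1*3 + 2*1 + -2*2 + 2*0
Products: [-3, 2, -4, 0]
Sum = -5.
|dot| = 5.

5


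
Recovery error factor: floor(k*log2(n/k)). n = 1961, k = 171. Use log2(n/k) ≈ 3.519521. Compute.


log2(n/k) = log2(1961/171) ≈ 3.519521.
k*log2(n/k) ≈ 171*3.519521 = 601.838091.
floor(601.838091) = 601.

601
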